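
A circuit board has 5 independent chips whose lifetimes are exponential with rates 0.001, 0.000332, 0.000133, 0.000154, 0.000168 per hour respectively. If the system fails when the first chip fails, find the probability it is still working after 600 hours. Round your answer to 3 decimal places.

The time to first failure is exponential with rate Σλ = 0.001 + 0.000332 + 0.000133 + 0.000154 + 0.000168 = 0.001787.
P(min > 600) = e^(−0.001787·600) = e^(−1.0722) ≈ 0.342.

0.342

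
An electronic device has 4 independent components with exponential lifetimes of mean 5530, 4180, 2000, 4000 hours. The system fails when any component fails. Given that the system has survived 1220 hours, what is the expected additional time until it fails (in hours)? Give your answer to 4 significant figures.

First-failure rate Σλ = 1/5530 + 1/4180 + 1/2000 + 1/4000 = 0.00117007.
By memorylessness the expected residual is 1/Σλ = 854.652 hours, regardless of the 1220 already elapsed.

854.7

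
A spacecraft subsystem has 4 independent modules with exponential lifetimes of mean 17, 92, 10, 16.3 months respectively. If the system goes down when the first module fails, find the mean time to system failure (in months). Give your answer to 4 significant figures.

4.328

The first failure time is exponential with rate Σλ_i = 1/17 + 1/92 + 1/10 + 1/16.3 = 0.231043 per month.
E[min] = 1/Σλ = 1/0.231043 = 4.3282 months.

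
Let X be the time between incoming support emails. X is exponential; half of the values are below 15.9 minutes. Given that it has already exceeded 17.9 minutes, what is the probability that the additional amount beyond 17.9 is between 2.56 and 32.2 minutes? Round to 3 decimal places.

0.649

For an exponential, median = ln(2)/λ, so λ = ln 2 / 15.9 = 0.0435942 per minute.
Memoryless: the residual past 17.9 is again Exp(λ).
P(2.56 < residual < 32.2) = e^(−λ·2.56) − e^(−λ·32.2) = 0.89440 − 0.24568 ≈ 0.649.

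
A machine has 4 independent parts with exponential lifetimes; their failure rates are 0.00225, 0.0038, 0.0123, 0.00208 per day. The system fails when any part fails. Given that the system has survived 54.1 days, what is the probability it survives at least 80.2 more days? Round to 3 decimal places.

0.194

Time to first failure ~ Exp(Σλ) with Σλ = 0.02043.
By memorylessness, P(T > 54.1+80.2 | T > 54.1) = P(T > 80.2) = e^(−0.02043·80.2) ≈ 0.194.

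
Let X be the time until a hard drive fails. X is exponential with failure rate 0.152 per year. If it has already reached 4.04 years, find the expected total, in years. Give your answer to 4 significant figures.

By memorylessness, E[X | X > 4.04] = 4.04 + 1/λ = 4.04 + 6.57895 = 10.6189 years.

10.62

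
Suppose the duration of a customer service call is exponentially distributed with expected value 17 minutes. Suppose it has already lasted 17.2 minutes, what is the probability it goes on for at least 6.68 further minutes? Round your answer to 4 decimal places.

0.6751

The rate is λ = 1/17 = 0.0588235 per minute.
The exponential is memoryless, so the remaining time is again Exp(λ): the condition X > 17.2 is irrelevant.
P(X > 6.68) = e^(−0.39294) ≈ 0.6751.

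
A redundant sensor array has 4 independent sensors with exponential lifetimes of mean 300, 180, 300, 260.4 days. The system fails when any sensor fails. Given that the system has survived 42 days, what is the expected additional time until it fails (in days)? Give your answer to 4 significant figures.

62.26

First-failure rate Σλ = 1/300 + 1/180 + 1/300 + 1/260.4 = 0.0160625.
By memorylessness the expected residual is 1/Σλ = 62.2569 days, regardless of the 42 already elapsed.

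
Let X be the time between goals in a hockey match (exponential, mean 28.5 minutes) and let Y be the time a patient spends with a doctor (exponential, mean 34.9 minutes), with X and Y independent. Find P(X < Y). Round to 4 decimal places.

0.5505

λ_1 = 1/28.5 = 0.0350877, λ_2 = 1/34.9 = 0.0286533.
For independent exponentials, P(X < Y) = λ_1/(λ_1+λ_2) = 0.0350877/0.063741 ≈ 0.5505.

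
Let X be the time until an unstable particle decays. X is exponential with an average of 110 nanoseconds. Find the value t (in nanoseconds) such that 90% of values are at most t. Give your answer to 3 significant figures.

253

The rate is λ = 1/110 = 0.00909091 per nanosecond.
Set 1 − e^(−λt) = 0.9, so t = −ln(0.1)/λ = 2.3026/0.00909091 ≈ 253.284 nanoseconds.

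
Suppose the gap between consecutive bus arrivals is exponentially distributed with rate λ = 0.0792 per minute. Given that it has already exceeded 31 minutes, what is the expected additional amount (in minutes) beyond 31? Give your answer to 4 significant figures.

12.63

By memorylessness, the remaining amount past any threshold is again Exp(λ) with mean 1/λ = 12.6263 minutes.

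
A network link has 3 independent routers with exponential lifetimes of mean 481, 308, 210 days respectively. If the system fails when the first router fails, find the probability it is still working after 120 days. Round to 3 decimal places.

0.298

The first failure time is exponential with rate Σλ_i = 1/481 + 1/308 + 1/210 = 0.0100877 per day.
P(min > 120) = e^(−0.0100877·120) = e^(−1.2105) ≈ 0.298.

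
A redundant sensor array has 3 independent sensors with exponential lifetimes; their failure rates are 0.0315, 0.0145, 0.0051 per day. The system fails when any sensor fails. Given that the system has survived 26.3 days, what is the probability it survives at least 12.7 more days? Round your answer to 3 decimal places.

Time to first failure ~ Exp(Σλ) with Σλ = 0.0511.
By memorylessness, P(T > 26.3+12.7 | T > 26.3) = P(T > 12.7) = e^(−0.0511·12.7) ≈ 0.523.

0.523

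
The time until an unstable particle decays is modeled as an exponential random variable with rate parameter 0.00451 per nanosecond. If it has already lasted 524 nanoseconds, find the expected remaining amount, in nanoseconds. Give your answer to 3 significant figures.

By memorylessness, the remaining amount past any threshold is again Exp(λ) with mean 1/λ = 221.729 nanoseconds.

222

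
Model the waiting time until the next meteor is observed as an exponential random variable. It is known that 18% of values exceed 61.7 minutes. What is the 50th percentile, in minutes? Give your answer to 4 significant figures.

e^(−λ·61.7) = 0.18 ⇒ λ = −ln(0.18)/61.7 = 0.0277925.
50th percentile: 1 − e^(−λt) = 0.5, t = −ln(0.5)/λ = 24.9401 minutes.

24.94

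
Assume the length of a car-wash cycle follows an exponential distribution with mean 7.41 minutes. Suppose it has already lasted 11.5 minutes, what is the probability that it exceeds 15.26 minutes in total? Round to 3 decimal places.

0.602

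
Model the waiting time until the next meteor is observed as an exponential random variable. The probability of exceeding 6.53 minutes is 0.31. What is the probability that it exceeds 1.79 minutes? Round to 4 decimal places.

e^(−λ·6.53) = 0.31 ⇒ λ = −ln(0.31)/6.53 = 0.179354.
P(X > 1.79) = e^(−0.179354·1.79) = e^(−0.32104) ≈ 0.7254.

0.7254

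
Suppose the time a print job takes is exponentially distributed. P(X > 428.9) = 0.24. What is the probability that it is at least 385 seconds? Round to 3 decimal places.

0.278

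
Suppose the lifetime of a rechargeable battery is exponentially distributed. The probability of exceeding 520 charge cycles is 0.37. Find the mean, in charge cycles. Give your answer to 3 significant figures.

e^(−λ·520) = 0.37 ⇒ λ = −ln(0.37)/520 = 0.00191202.
Mean = 1/λ = 523.006 charge cycles.

523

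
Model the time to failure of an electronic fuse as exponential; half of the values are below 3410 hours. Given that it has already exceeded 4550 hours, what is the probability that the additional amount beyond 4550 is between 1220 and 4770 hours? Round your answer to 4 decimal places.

0.4011

For an exponential, median = ln(2)/λ, so λ = ln 2 / 3410 = 0.000203269 per hour.
Memoryless: the residual past 4550 is again Exp(λ).
P(1220 < residual < 4770) = e^(−λ·1220) − e^(−λ·4770) = 0.78037 − 0.37924 ≈ 0.4011.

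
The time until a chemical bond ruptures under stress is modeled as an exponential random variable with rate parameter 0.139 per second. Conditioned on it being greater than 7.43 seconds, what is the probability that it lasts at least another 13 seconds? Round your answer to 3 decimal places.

By the memoryless property, P(X > 7.43+13 | X > 7.43) = P(X > 13).
P(X > 13) = e^(−1.807) ≈ 0.164.

0.164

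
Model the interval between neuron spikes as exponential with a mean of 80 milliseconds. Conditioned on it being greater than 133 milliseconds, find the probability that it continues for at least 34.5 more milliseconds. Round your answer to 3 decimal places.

0.650

The rate is λ = 1/80 = 0.0125 per millisecond.
By the memoryless property, P(X > 133+34.5 | X > 133) = P(X > 34.5).
P(X > 34.5) = e^(−0.43125) ≈ 0.650.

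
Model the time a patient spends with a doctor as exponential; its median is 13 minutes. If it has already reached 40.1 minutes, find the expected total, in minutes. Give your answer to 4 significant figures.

For an exponential, median = ln(2)/λ, so λ = ln 2 / 13 = 0.053319 per minute.
By memorylessness, E[X | X > 40.1] = 40.1 + 1/λ = 40.1 + 18.755 = 58.855 minutes.

58.86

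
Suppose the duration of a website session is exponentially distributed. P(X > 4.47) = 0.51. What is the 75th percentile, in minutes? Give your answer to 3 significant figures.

e^(−λ·4.47) = 0.51 ⇒ λ = −ln(0.51)/4.47 = 0.150636.
75th percentile: 1 − e^(−λt) = 0.75, t = −ln(0.25)/λ = 9.20292 minutes.

9.20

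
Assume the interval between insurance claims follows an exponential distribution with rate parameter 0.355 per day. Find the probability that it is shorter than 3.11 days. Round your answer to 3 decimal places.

0.668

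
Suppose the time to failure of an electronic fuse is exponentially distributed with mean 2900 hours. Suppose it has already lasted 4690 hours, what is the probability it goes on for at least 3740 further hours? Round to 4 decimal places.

The rate is λ = 1/2900 = 0.000344828 per hour.
P(X > s+t | X > s) = e^(−λ(s+t))/e^(−λs) = e^(−λt), independent of s = 4690.
P(X > 3740) = e^(−1.2897) ≈ 0.2754.

0.2754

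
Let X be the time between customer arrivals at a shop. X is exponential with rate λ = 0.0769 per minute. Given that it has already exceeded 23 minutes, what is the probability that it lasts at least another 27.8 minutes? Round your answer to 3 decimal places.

The exponential is memoryless, so the remaining time is again Exp(λ): the condition X > 23 is irrelevant.
P(X > 27.8) = e^(−2.1378) ≈ 0.118.

0.118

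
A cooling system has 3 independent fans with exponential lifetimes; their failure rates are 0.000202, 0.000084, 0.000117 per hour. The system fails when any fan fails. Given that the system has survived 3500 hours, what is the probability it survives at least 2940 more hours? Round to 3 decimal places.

Time to first failure ~ Exp(Σλ) with Σλ = 0.000403.
By memorylessness, P(T > 3500+2940 | T > 3500) = P(T > 2940) = e^(−0.000403·2940) ≈ 0.306.

0.306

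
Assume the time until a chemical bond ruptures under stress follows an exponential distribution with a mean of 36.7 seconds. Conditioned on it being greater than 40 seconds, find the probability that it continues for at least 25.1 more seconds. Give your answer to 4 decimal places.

0.5046

The rate is λ = 1/36.7 = 0.027248 per second.
P(X > s+t | X > s) = e^(−λ(s+t))/e^(−λs) = e^(−λt), independent of s = 40.
P(X > 25.1) = e^(−0.68392) ≈ 0.5046.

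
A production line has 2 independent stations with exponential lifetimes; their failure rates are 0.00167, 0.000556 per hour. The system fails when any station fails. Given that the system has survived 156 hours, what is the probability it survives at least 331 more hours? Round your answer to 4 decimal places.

Time to first failure ~ Exp(Σλ) with Σλ = 0.002226.
By memorylessness, P(T > 156+331 | T > 156) = P(T > 331) = e^(−0.002226·331) ≈ 0.4786.

0.4786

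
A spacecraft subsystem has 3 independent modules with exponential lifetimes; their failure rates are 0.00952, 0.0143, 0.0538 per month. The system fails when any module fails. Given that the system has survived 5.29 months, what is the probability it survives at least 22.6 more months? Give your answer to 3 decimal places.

Time to first failure ~ Exp(Σλ) with Σλ = 0.07762.
By memorylessness, P(T > 5.29+22.6 | T > 5.29) = P(T > 22.6) = e^(−0.07762·22.6) ≈ 0.173.

0.173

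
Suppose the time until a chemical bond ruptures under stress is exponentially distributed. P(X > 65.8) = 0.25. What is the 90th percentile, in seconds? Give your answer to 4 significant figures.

e^(−λ·65.8) = 0.25 ⇒ λ = −ln(0.25)/65.8 = 0.0210683.
90th percentile: 1 − e^(−λt) = 0.9, t = −ln(0.1)/λ = 109.291 seconds.

109.3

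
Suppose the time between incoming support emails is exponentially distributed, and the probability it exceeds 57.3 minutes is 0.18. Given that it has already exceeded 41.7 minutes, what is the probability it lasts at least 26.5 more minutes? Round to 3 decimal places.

0.452

From e^(−λ·57.3) = 0.18, λ = −ln(0.18)/57.3 = 0.0299267.
Memoryless: P(X > 41.7+26.5 | X > 41.7) = P(X > 26.5) = e^(−0.0299267·26.5) ≈ 0.452.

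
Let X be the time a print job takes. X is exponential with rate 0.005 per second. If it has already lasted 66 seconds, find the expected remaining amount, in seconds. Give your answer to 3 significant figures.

By memorylessness, the remaining amount past any threshold is again Exp(λ) with mean 1/λ = 200 seconds.

200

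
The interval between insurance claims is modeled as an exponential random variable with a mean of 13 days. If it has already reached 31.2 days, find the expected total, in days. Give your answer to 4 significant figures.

The rate is λ = 1/13 = 0.0769231 per day.
By memorylessness, E[X | X > 31.2] = 31.2 + 1/λ = 31.2 + 13 = 44.2 days.

44.20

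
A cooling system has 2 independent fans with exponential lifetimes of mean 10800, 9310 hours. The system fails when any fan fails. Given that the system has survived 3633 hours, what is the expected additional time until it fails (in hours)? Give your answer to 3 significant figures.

First-failure rate Σλ = 1/10800 + 1/9310 = 0.000200004.
By memorylessness the expected residual is 1/Σλ = 4999.9 hours, regardless of the 3633 already elapsed.

5000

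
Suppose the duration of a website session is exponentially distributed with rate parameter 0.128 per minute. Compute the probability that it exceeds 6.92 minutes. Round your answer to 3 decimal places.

0.412

P(X > 6.92) = e^(−λ·6.92) = e^(−0.88576) ≈ 0.412.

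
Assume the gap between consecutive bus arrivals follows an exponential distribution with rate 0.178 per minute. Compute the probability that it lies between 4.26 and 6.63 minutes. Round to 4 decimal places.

0.1612

P(4.26 < X < 6.63) = e^(−λ·4.26) − e^(−λ·6.63) = 0.46847 − 0.30724 ≈ 0.1612.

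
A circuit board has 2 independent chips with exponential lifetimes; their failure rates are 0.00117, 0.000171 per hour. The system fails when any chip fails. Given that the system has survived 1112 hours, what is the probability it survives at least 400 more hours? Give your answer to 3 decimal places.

0.585

Time to first failure ~ Exp(Σλ) with Σλ = 0.001341.
By memorylessness, P(T > 1112+400 | T > 1112) = P(T > 400) = e^(−0.001341·400) ≈ 0.585.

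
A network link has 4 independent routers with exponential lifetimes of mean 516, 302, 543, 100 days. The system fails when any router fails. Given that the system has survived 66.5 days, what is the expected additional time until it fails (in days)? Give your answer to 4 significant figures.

First-failure rate Σλ = 1/516 + 1/302 + 1/543 + 1/100 = 0.0170909.
By memorylessness the expected residual is 1/Σλ = 58.5108 days, regardless of the 66.5 already elapsed.

58.51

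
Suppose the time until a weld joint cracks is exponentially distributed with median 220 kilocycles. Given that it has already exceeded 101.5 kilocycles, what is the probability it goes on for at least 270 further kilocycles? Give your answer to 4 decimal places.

For an exponential, median = ln(2)/λ, so λ = ln 2 / 220 = 0.00315067 per kilocycle.
The exponential is memoryless, so the remaining time is again Exp(λ): the condition X > 101.5 is irrelevant.
P(X > 270) = e^(−0.85068) ≈ 0.4271.

0.4271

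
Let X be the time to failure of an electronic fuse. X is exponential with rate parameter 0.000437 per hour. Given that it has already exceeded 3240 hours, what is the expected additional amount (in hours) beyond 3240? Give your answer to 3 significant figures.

By memorylessness, the remaining amount past any threshold is again Exp(λ) with mean 1/λ = 2288.33 hours.

2290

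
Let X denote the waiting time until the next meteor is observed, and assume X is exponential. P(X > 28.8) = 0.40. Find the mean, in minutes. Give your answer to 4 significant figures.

e^(−λ·28.8) = 0.40 ⇒ λ = −ln(0.40)/28.8 = 0.0318157.
Mean = 1/λ = 31.4311 minutes.

31.43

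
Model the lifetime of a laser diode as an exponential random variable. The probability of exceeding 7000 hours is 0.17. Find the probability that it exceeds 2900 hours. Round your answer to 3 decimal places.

0.480

e^(−λ·7000) = 0.17 ⇒ λ = −ln(0.17)/7000 = 0.000253137.
P(X > 2900) = e^(−0.000253137·2900) = e^(−0.7341) ≈ 0.480.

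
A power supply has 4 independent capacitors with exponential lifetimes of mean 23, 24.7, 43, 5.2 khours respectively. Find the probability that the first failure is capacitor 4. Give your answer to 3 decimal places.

0.642

Rates: λ_i = 1/mean_i → 0.0434783, 0.0404858, 0.0232558, 0.192308; Σλ = 0.299528.
P(capacitor 4 first) = λ_4/Σλ = 0.192308/0.299528 ≈ 0.642.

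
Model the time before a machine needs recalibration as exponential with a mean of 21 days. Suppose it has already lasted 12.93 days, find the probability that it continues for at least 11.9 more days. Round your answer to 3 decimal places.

The rate is λ = 1/21 = 0.047619 per day.
P(X > s+t | X > s) = e^(−λ(s+t))/e^(−λs) = e^(−λt), independent of s = 12.93.
P(X > 11.9) = e^(−0.56667) ≈ 0.567.

0.567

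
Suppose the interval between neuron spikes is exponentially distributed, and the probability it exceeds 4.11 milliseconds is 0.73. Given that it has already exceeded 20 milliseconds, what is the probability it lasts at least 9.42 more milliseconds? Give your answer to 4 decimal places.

From e^(−λ·4.11) = 0.73, λ = −ln(0.73)/4.11 = 0.076572.
Memoryless: P(X > 20+9.42 | X > 20) = P(X > 9.42) = e^(−0.076572·9.42) ≈ 0.4861.

0.4861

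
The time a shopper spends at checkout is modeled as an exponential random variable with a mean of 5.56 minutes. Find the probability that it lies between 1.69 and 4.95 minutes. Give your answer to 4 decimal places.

0.3274

The rate is λ = 1/5.56 = 0.179856 per minute.
P(1.69 < X < 4.95) = e^(−λ·1.69) − e^(−λ·4.95) = 0.73789 − 0.41054 ≈ 0.3274.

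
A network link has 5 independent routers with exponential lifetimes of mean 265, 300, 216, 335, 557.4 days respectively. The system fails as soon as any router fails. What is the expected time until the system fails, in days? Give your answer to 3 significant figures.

60.5

The first failure time is exponential with rate Σλ_i = 1/265 + 1/300 + 1/216 + 1/335 + 1/557.4 = 0.0165157 per day.
E[min] = 1/Σλ = 1/0.0165157 = 60.5486 days.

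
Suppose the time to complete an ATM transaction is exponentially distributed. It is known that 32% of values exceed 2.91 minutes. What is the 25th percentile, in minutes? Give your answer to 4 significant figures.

e^(−λ·2.91) = 0.32 ⇒ λ = −ln(0.32)/2.91 = 0.391558.
25th percentile: 1 − e^(−λt) = 0.25, t = −ln(0.75)/λ = 0.734711 minutes.

0.7347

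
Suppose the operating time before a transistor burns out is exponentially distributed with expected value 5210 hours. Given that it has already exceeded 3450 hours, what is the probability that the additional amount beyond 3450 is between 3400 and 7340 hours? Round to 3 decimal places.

0.276

The rate is λ = 1/5210 = 0.000191939 per hour.
Memoryless: the residual past 3450 is again Exp(λ).
P(3400 < residual < 7340) = e^(−λ·3400) − e^(−λ·7340) = 0.52069 − 0.24443 ≈ 0.276.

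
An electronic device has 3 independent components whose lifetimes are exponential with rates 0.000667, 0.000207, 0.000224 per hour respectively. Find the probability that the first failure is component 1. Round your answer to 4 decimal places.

0.6075

The time to first failure is exponential with rate Σλ = 0.000667 + 0.000207 + 0.000224 = 0.001098.
P(component 1 first) = λ_1/Σλ = 0.000667/0.001098 ≈ 0.6075.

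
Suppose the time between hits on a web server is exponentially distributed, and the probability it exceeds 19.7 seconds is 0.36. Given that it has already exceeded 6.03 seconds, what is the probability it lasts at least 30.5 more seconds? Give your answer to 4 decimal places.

From e^(−λ·19.7) = 0.36, λ = −ln(0.36)/19.7 = 0.0518605.
Memoryless: P(X > 6.03+30.5 | X > 6.03) = P(X > 30.5) = e^(−0.0518605·30.5) ≈ 0.2056.

0.2056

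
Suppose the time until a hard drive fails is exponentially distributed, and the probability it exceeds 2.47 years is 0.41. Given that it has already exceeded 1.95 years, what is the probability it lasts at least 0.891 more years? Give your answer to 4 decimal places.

From e^(−λ·2.47) = 0.41, λ = −ln(0.41)/2.47 = 0.360971.
Memoryless: P(X > 1.95+0.891 | X > 1.95) = P(X > 0.891) = e^(−0.360971·0.891) ≈ 0.7250.

0.7250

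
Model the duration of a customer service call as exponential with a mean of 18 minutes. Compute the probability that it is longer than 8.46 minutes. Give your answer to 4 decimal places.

The rate is λ = 1/18 = 0.0555556 per minute.
P(X > 8.46) = e^(−λ·8.46) = e^(−0.47) ≈ 0.6250.

0.6250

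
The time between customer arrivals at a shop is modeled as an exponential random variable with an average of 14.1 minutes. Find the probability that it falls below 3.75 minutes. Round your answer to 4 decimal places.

The rate is λ = 1/14.1 = 0.070922 per minute.
P(X ≤ 3.75) = 1 − e^(−λ·3.75) = 1 − e^(−0.26596) ≈ 0.2335.

0.2335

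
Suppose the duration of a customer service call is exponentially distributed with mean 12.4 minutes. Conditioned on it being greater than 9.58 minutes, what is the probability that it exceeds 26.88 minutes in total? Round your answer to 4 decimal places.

0.2478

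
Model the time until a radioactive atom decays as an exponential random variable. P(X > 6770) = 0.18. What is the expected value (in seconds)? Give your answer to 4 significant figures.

e^(−λ·6770) = 0.18 ⇒ λ = −ln(0.18)/6770 = 0.000253294.
Mean = 1/λ = 3947.99 seconds.

3948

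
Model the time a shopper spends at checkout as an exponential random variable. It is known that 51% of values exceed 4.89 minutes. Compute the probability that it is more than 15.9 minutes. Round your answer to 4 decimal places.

0.1120

e^(−λ·4.89) = 0.51 ⇒ λ = −ln(0.51)/4.89 = 0.137698.
P(X > 15.9) = e^(−0.137698·15.9) = e^(−2.1894) ≈ 0.1120.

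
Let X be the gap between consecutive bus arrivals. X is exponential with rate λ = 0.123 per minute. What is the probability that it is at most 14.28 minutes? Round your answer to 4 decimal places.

P(X ≤ 14.28) = 1 − e^(−λ·14.28) = 1 − e^(−1.7564) ≈ 0.8273.

0.8273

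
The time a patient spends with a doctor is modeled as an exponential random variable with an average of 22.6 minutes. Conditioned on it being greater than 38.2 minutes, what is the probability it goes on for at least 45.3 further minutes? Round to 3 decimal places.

The rate is λ = 1/22.6 = 0.0442478 per minute.
P(X > s+t | X > s) = e^(−λ(s+t))/e^(−λs) = e^(−λt), independent of s = 38.2.
P(X > 45.3) = e^(−2.0044) ≈ 0.135.

0.135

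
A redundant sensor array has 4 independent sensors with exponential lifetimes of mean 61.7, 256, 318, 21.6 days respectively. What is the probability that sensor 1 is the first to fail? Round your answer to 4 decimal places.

Rates: λ_i = 1/mean_i → 0.0162075, 0.00390625, 0.00314465, 0.0462963; Σλ = 0.0695547.
P(sensor 1 first) = λ_1/Σλ = 0.0162075/0.0695547 ≈ 0.2330.

0.2330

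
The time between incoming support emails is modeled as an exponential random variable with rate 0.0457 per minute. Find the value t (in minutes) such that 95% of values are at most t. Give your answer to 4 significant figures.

65.55

Set 1 − e^(−λt) = 0.95, so t = −ln(0.05)/λ = 2.9957/0.0457 ≈ 65.5521 minutes.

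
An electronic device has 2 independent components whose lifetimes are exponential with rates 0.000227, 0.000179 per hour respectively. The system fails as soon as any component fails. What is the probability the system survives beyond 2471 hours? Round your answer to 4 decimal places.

0.3667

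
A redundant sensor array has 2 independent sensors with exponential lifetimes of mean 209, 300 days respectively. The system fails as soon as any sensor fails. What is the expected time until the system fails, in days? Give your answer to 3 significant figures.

123

The first failure time is exponential with rate Σλ_i = 1/209 + 1/300 = 0.00811802 per day.
E[min] = 1/Σλ = 1/0.00811802 = 123.183 days.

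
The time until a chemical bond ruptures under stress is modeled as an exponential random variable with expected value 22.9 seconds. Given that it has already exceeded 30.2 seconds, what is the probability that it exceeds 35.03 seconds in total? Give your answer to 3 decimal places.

The rate is λ = 1/22.9 = 0.0436681 per second.
P(X > s+t | X > s) = e^(−λ(s+t))/e^(−λs) = e^(−λt), independent of s = 30.2.
P(X > 4.83) = e^(−0.21092) ≈ 0.810.

0.810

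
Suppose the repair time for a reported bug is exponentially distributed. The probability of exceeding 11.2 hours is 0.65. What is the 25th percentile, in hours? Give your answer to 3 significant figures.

e^(−λ·11.2) = 0.65 ⇒ λ = −ln(0.65)/11.2 = 0.0384628.
25th percentile: 1 − e^(−λt) = 0.25, t = −ln(0.75)/λ = 7.4795 hours.

7.48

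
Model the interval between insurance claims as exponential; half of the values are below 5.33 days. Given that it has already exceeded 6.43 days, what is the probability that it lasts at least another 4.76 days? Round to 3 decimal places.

0.538

For an exponential, median = ln(2)/λ, so λ = ln 2 / 5.33 = 0.130046 per day.
By the memoryless property, P(X > 6.43+4.76 | X > 6.43) = P(X > 4.76).
P(X > 4.76) = e^(−0.61902) ≈ 0.538.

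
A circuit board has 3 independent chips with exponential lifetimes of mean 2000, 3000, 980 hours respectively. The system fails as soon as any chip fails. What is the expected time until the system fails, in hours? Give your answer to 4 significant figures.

539.4

The first failure time is exponential with rate Σλ_i = 1/2000 + 1/3000 + 1/980 = 0.00185374 per hour.
E[min] = 1/Σλ = 1/0.00185374 = 539.45 hours.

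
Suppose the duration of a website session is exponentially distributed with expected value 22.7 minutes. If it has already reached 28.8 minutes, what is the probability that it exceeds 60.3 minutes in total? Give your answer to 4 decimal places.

The rate is λ = 1/22.7 = 0.0440529 per minute.
By the memoryless property, P(X > 28.8+31.5 | X > 28.8) = P(X > 31.5).
P(X > 31.5) = e^(−1.3877) ≈ 0.2497.

0.2497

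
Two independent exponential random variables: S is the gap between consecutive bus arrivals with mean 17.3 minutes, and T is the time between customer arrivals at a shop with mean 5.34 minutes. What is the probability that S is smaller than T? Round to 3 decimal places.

0.236

λ_1 = 1/17.3 = 0.0578035, λ_2 = 1/5.34 = 0.187266.
For independent exponentials, P(S < T) = λ_1/(λ_1+λ_2) = 0.0578035/0.245069 ≈ 0.236.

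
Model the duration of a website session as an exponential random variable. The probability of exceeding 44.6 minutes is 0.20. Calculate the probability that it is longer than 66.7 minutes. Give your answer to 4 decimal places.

e^(−λ·44.6) = 0.20 ⇒ λ = −ln(0.20)/44.6 = 0.0360861.
P(X > 66.7) = e^(−0.0360861·66.7) = e^(−2.4069) ≈ 0.0901.

0.0901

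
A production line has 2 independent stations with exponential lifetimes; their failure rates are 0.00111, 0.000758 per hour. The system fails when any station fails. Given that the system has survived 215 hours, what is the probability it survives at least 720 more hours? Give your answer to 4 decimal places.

Time to first failure ~ Exp(Σλ) with Σλ = 0.001868.
By memorylessness, P(T > 215+720 | T > 215) = P(T > 720) = e^(−0.001868·720) ≈ 0.2606.

0.2606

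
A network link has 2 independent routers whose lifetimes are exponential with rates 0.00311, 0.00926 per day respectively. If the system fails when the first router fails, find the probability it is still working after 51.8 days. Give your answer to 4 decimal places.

The time to first failure is exponential with rate Σλ = 0.00311 + 0.00926 = 0.01237.
P(min > 51.8) = e^(−0.01237·51.8) = e^(−0.64077) ≈ 0.5269.

0.5269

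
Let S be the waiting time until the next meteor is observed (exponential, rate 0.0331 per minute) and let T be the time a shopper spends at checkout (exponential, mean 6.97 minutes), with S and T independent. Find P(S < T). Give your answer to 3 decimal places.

0.187

λ_1 = 0.0331, λ_2 = 1/6.97 = 0.143472.
For independent exponentials, P(S < T) = λ_1/(λ_1+λ_2) = 0.0331/0.176572 ≈ 0.187.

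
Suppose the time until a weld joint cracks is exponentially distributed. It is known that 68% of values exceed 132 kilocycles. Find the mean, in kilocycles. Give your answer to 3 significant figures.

e^(−λ·132) = 0.68 ⇒ λ = −ln(0.68)/132 = 0.00292169.
Mean = 1/λ = 342.268 kilocycles.

342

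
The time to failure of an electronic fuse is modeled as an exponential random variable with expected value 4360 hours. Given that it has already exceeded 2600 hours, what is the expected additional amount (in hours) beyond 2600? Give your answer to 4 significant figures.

4360

The rate is λ = 1/4360 = 0.000229358 per hour.
By memorylessness, the remaining amount past any threshold is again Exp(λ) with mean 1/λ = 4360 hours.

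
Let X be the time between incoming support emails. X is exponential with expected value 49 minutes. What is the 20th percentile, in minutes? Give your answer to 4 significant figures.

10.93

The rate is λ = 1/49 = 0.0204082 per minute.
Set 1 − e^(−λt) = 0.2, so t = −ln(0.8)/λ = 0.22314/0.0204082 ≈ 10.934 minutes.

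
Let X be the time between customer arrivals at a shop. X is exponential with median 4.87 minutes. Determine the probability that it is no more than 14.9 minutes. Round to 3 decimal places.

0.880

For an exponential, median = ln(2)/λ, so λ = ln 2 / 4.87 = 0.14233 per minute.
P(X ≤ 14.9) = 1 − e^(−λ·14.9) = 1 − e^(−2.1207) ≈ 0.880.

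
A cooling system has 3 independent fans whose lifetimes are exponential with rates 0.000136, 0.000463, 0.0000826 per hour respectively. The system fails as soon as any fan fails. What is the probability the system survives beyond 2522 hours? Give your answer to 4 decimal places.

0.1792

The time to first failure is exponential with rate Σλ = 0.000136 + 0.000463 + 0.0000826 = 0.0006816.
P(min > 2522) = e^(−0.0006816·2522) = e^(−1.719) ≈ 0.1792.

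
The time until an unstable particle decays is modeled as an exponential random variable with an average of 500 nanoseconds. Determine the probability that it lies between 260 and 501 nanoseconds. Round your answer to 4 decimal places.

0.2274

The rate is λ = 1/500 = 0.002 per nanosecond.
P(260 < X < 501) = e^(−λ·260) − e^(−λ·501) = 0.59452 − 0.36714 ≈ 0.2274.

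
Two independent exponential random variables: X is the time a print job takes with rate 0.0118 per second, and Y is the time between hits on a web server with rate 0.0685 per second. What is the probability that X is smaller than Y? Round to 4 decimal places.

λ_1 = 0.0118, λ_2 = 0.0685.
For independent exponentials, P(X < Y) = λ_1/(λ_1+λ_2) = 0.0118/0.0803 ≈ 0.1469.

0.1469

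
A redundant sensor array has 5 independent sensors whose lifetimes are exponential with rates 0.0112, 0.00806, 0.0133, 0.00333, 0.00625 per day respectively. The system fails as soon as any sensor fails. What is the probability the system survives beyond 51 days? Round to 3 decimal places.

The time to first failure is exponential with rate Σλ = 0.0112 + 0.00806 + 0.0133 + 0.00333 + 0.00625 = 0.04214.
P(min > 51) = e^(−0.04214·51) = e^(−2.1491) ≈ 0.117.

0.117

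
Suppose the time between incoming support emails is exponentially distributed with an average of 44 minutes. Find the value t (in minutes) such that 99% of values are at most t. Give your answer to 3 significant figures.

203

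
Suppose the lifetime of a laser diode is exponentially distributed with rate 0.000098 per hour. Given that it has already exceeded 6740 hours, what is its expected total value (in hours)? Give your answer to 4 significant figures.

By memorylessness, E[X | X > 6740] = 6740 + 1/λ = 6740 + 10204.1 = 16944.1 hours.

16940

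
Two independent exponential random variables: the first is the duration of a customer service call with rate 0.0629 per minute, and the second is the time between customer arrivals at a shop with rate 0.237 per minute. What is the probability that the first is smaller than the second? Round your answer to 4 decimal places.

0.2097

λ_1 = 0.0629, λ_2 = 0.237.
For independent exponentials, P(the first < the second) = λ_1/(λ_1+λ_2) = 0.0629/0.2999 ≈ 0.2097.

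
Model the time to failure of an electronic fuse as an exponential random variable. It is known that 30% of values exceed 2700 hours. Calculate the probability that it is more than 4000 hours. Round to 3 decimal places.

0.168

e^(−λ·2700) = 0.30 ⇒ λ = −ln(0.30)/2700 = 0.000445916.
P(X > 4000) = e^(−0.000445916·4000) = e^(−1.7837) ≈ 0.168.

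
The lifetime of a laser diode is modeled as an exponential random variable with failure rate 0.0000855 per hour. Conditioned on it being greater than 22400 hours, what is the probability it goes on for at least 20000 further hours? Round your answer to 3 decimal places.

0.181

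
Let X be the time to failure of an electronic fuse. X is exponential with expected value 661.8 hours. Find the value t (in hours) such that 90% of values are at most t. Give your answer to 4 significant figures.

The rate is λ = 1/661.8 = 0.00151103 per hour.
Set 1 − e^(−λt) = 0.9, so t = −ln(0.1)/λ = 2.3026/0.00151103 ≈ 1523.85 hours.

1524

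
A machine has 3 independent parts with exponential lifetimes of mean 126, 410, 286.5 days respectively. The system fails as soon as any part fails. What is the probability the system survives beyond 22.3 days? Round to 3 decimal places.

0.734

The first failure time is exponential with rate Σλ_i = 1/126 + 1/410 + 1/286.5 = 0.0138659 per day.
P(min > 22.3) = e^(−0.0138659·22.3) = e^(−0.30921) ≈ 0.734.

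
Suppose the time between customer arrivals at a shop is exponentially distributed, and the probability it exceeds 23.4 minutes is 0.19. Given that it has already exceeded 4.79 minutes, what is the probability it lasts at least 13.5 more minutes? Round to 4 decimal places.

0.3836

From e^(−λ·23.4) = 0.19, λ = −ln(0.19)/23.4 = 0.0709714.
Memoryless: P(X > 4.79+13.5 | X > 4.79) = P(X > 13.5) = e^(−0.0709714·13.5) ≈ 0.3836.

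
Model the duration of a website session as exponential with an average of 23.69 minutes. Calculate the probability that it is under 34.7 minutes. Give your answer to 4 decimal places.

The rate is λ = 1/23.69 = 0.0422119 per minute.
P(X ≤ 34.7) = 1 − e^(−λ·34.7) = 1 − e^(−1.4648) ≈ 0.7689.

0.7689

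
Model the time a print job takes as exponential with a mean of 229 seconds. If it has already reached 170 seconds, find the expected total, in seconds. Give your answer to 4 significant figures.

The rate is λ = 1/229 = 0.00436681 per second.
By memorylessness, E[X | X > 170] = 170 + 1/λ = 170 + 229 = 399 seconds.

399.0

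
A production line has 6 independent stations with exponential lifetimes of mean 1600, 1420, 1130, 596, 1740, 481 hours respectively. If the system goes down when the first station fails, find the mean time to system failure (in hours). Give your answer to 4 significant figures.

152.8

The first failure time is exponential with rate Σλ_i = 1/1600 + 1/1420 + 1/1130 + 1/596 + 1/1740 + 1/481 = 0.00654575 per hour.
E[min] = 1/Σλ = 1/0.00654575 = 152.771 hours.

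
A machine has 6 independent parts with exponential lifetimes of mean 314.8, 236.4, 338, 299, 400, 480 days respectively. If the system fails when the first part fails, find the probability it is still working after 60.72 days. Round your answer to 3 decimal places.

The first failure time is exponential with rate Σλ_i = 1/314.8 + 1/236.4 + 1/338 + 1/299 + 1/400 + 1/480 = 0.0182931 per day.
P(min > 60.72) = e^(−0.0182931·60.72) = e^(−1.1108) ≈ 0.329.

0.329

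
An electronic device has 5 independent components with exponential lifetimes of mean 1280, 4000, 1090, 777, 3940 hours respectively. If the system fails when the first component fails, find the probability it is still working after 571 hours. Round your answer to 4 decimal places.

The first failure time is exponential with rate Σλ_i = 1/1280 + 1/4000 + 1/1090 + 1/777 + 1/3940 = 0.00348949 per hour.
P(min > 571) = e^(−0.00348949·571) = e^(−1.9925) ≈ 0.1364.

0.1364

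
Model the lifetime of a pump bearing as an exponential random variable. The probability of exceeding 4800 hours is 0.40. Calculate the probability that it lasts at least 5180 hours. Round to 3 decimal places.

0.372

e^(−λ·4800) = 0.40 ⇒ λ = −ln(0.40)/4800 = 0.000190894.
P(X > 5180) = e^(−0.000190894·5180) = e^(−0.98883) ≈ 0.372.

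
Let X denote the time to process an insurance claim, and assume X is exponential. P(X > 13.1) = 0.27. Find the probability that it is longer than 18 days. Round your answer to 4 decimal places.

0.1655

e^(−λ·13.1) = 0.27 ⇒ λ = −ln(0.27)/13.1 = 0.0999491.
P(X > 18) = e^(−0.0999491·18) = e^(−1.7991) ≈ 0.1655.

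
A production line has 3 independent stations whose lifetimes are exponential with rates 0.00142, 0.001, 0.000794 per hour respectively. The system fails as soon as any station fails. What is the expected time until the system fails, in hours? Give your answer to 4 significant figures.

311.1

The time to first failure is exponential with rate Σλ = 0.00142 + 0.001 + 0.000794 = 0.003214.
E[min] = 1/Σλ = 1/0.003214 = 311.139 hours.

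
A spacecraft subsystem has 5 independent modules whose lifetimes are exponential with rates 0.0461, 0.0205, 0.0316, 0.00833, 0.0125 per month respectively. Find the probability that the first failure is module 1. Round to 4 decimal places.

0.3873

The time to first failure is exponential with rate Σλ = 0.0461 + 0.0205 + 0.0316 + 0.00833 + 0.0125 = 0.11903.
P(module 1 first) = λ_1/Σλ = 0.0461/0.11903 ≈ 0.3873.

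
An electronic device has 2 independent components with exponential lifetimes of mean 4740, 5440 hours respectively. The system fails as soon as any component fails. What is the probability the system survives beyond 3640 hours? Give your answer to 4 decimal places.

The first failure time is exponential with rate Σλ_i = 1/4740 + 1/5440 = 0.000394794 per hour.
P(min > 3640) = e^(−0.000394794·3640) = e^(−1.4371) ≈ 0.2376.

0.2376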